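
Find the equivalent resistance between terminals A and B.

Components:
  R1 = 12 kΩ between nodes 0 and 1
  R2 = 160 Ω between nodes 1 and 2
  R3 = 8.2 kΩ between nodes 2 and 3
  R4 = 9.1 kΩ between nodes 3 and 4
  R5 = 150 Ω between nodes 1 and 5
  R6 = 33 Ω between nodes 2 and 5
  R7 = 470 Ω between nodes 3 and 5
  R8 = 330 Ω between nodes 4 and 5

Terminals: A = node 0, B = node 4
The network is not a plain series/parallel combination. Inject a 1 A test current into terminal A (node 0) and return it from terminal B (node 4); then R_eq = V_A / (1 A).
Nodal analysis, taking node 4 as the 0 V reference.
Current source I_test pushes 1 A into node 0 and draws it out of node 4.
KCL at each unknown node (sum of currents leaving = 0; resistances in Ω):
  Node 0: (V_0 - V_1)/12000 - 1 = 0
  Node 1: (V_1 - V_0)/12000 + (V_1 - V_2)/160 + (V_1 - V_5)/150 = 0
  Node 2: (V_2 - V_1)/160 + (V_2 - V_3)/8200 + (V_2 - V_5)/33 = 0
  Node 3: (V_3 - V_2)/8200 + (V_3 - 0)/9100 + (V_3 - V_5)/470 = 0
  Node 5: (V_5 - V_1)/150 + (V_5 - V_2)/33 + (V_5 - V_3)/470 + (V_5 - 0)/330 = 0
Collecting terms (coefficients in siemens):
  0.00008333·V_0 - 0.00008333·V_1 = 1
  0.013·V_1 - 0.00008333·V_0 - 0.00625·V_2 - 0.006667·V_5 = 0
  0.03667·V_2 - 0.00625·V_1 - 0.000122·V_3 - 0.0303·V_5 = 0
  0.00236·V_3 - 0.000122·V_2 - 0.002128·V_5 = 0
  0.04213·V_5 - 0.006667·V_1 - 0.0303·V_2 - 0.002128·V_3 = 0
Solving these 5 simultaneous equations (Gaussian elimination) gives:
  V_0 = 12400 V, V_1 = 403.3 V, V_2 = 333.3 V, V_3 = 304.8 V
  V_5 = 318.9 V
R_eq = V_0 / 1 A = 12400 Ω = 12.4 kΩ

Final answer: 12.4 kΩ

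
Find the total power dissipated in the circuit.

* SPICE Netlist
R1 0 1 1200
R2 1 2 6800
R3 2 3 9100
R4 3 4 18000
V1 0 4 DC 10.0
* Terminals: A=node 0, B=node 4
Nodal analysis, taking node 4 as the 0 V reference.
Source V1 fixes V_0 = 10 V.
KCL at each unknown node (sum of currents leaving = 0; resistances in Ω):
  Node 1: (V_1 - 10)/1200 + (V_1 - V_2)/6800 = 0
  Node 2: (V_2 - V_1)/6800 + (V_2 - V_3)/9100 = 0
  Node 3: (V_3 - V_2)/9100 + (V_3 - 0)/18000 = 0
Collecting terms (coefficients in siemens):
  0.0009804·V_1 - 0.0001471·V_2 = 0.008333
  0.0002569·V_2 - 0.0001471·V_1 - 0.0001099·V_3 = 0
  0.0001654·V_3 - 0.0001099·V_2 = 0
Solving these 3 simultaneous equations (Gaussian elimination) gives:
  V_1 = 9.658 V, V_2 = 7.721 V, V_3 = 5.128 V
Power in each resistor, P = (ΔV)²/R:
  P_R1 = (10 - 9.658)²/1200 = 0.0000974 W
  P_R2 = (9.658 - 7.721)²/6800 = 0.0005519 W
  P_R3 = (7.721 - 5.128)²/9100 = 0.0007386 W
  P_R4 = (5.128 - 0)²/18000 = 0.001461 W
P_total = P_R1 + P_R2 + P_R3 + P_R4 = 0.002849 W

Final answer: 0.002849 W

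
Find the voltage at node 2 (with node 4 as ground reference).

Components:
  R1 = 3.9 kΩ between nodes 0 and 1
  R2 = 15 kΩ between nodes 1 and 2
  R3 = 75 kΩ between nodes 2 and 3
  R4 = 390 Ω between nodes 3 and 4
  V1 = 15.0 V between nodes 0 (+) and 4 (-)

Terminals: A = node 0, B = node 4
Nodal analysis, taking node 4 as the 0 V reference.
Source V1 fixes V_0 = 15 V.
KCL at each unknown node (sum of currents leaving = 0; resistances in Ω):
  Node 1: (V_1 - 15)/3900 + (V_1 - V_2)/15000 = 0
  Node 2: (V_2 - V_1)/15000 + (V_2 - V_3)/75000 = 0
  Node 3: (V_3 - V_2)/75000 + (V_3 - 0)/390 = 0
Collecting terms (coefficients in siemens):
  0.0003231·V_1 - 0.00006667·V_2 = 0.003846
  0.00008·V_2 - 0.00006667·V_1 - 0.00001333·V_3 = 0
  0.002577·V_3 - 0.00001333·V_2 = 0
Solving these 3 simultaneous equations (Gaussian elimination) gives:
  V_1 = 14.38 V, V_2 = 11.99 V, V_3 = 0.06204 V
The requested potential is V_2 = 11.99 V.

Final answer: V_2 = 11.99 V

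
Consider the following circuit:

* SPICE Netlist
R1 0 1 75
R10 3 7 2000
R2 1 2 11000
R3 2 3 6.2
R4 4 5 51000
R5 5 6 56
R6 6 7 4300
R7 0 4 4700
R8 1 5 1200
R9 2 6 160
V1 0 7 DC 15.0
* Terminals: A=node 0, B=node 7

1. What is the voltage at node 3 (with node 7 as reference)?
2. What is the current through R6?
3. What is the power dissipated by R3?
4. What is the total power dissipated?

Nodal analysis, taking node 7 as the 0 V reference.
Source V1 fixes V_0 = 15 V.
KCL at each unknown node (sum of currents leaving = 0; resistances in Ω):
  Node 1: (V_1 - 15)/75 + (V_1 - V_2)/11000 + (V_1 - V_5)/1200 = 0
  Node 2: (V_2 - V_1)/11000 + (V_2 - V_3)/6.2 + (V_2 - V_6)/160 = 0
  Node 3: (V_3 - V_2)/6.2 + (V_3 - 0)/2000 = 0
  Node 4: (V_4 - V_5)/51000 + (V_4 - 15)/4700 = 0
  Node 5: (V_5 - V_4)/51000 + (V_5 - V_6)/56 + (V_5 - V_1)/1200 = 0
  Node 6: (V_6 - V_5)/56 + (V_6 - 0)/4300 + (V_6 - V_2)/160 = 0
Collecting terms (coefficients in siemens):
  0.01426·V_1 - 0.00009091·V_2 - 0.0008333·V_5 = 0.2
  0.1676·V_2 - 0.00009091·V_1 - 0.1613·V_3 - 0.00625·V_6 = 0
  0.1618·V_3 - 0.1613·V_2 = 0
  0.0002324·V_4 - 0.00001961·V_5 = 0.003191
  0.01871·V_5 - 0.0008333·V_1 - 0.00001961·V_4 - 0.01786·V_6 = 0
  0.02434·V_6 - 0.00625·V_2 - 0.01786·V_5 = 0
Solving these 6 simultaneous equations (Gaussian elimination) gives:
  V_1 = 14.58 V, V_2 = 7.731 V, V_3 = 7.707 V, V_4 = 14.45 V
  V_5 = 8.536 V, V_6 = 8.248 V
Part 1:
  Read off the nodal solution: V_3 = 7.707 V
Part 2:
  I_R6 = (V_6 - V_7)/R6 = (8.248 - 0)/4300 = 0.001918 A
  Magnitude: I_R6 = 0.001918 A
Part 3:
  I_R3 = (V_2 - V_3)/R3 = (7.731 - 7.707)/6.2 = 0.003853 A
  P_R3 = I_R3² × R3 = (0.003853)² × 6.2 = 0.00009206 W
Part 4:
  Power in each resistor, P = (ΔV)²/R:
    P_R1 = (15 - 14.58)²/75 = 0.002399 W
    P_R2 = (14.58 - 7.731)²/11000 = 0.00426 W
    P_R3 = (7.731 - 7.707)²/6.2 = 0.00009206 W
    P_R4 = (14.45 - 8.536)²/51000 = 0.0006868 W
    P_R5 = (8.536 - 8.248)²/56 = 0.001485 W
    P_R6 = (8.248 - 0)²/4300 = 0.01582 W
    P_R7 = (15 - 14.45)²/4700 = 0.0000633 W
    P_R8 = (14.58 - 8.536)²/1200 = 0.0304 W
    P_R9 = (7.731 - 8.248)²/160 = 0.00167 W
    P_R10 = (7.707 - 0)²/2000 = 0.0297 W
  P_total = P_R1 + P_R2 + P_R3 + P_R4 + P_R5 + P_R6 + P_R7 + P_R8 + P_R9 + P_R10 = 0.08657 W

Final answers:
1. V_3 = 7.707 V
2. I_R6 = 0.001918 A
3. P_R3 = 9.206e-05 W
4. P_total = 0.08657 W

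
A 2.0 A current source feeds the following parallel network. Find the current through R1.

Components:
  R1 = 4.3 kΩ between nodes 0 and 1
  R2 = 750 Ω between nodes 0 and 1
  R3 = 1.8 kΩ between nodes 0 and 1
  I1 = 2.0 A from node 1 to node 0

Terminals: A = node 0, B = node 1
All resistors sit directly between nodes 0 and 1, so they are in parallel and share one voltage V; the full source current 2 A splits among them.
1/R_par = 1/4300 + 1/750 + 1/1800 = 0.002121 S  =>  R_par = 471.4 Ω
V = I × R_par = 2 × 471.4 = 942.8 V
I_R1 = V/R1 = 942.8/4300 = 0.2192 A

Final answer: 0.2192 A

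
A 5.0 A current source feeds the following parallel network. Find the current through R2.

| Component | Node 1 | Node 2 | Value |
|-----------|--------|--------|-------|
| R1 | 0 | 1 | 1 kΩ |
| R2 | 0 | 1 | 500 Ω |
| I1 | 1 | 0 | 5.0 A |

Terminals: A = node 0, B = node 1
All resistors sit directly between nodes 0 and 1, so they are in parallel and share one voltage V; the full source current 5 A splits among them.
1/R_par = 1/1000 + 1/500 = 0.003 S  =>  R_par = 333.3 Ω
V = I × R_par = 5 × 333.3 = 1667 V
I_R2 = V/R2 = 1667/500 = 3.333 A

Final answer: 3.333 A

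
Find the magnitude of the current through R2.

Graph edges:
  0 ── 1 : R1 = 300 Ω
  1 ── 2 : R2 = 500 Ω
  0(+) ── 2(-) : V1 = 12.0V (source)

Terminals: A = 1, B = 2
Nodal analysis, taking node 2 as the 0 V reference.
Source V1 fixes V_0 = 12 V.
KCL at each unknown node (sum of currents leaving = 0; resistances in Ω):
  Node 1: (V_1 - 12)/300 + (V_1 - 0)/500 = 0
Collecting terms: 0.005333 × V_1 = 0.04  =>  V_1 = 7.5 V
I_R2 = (V_1 - V_2)/R2 = (7.5 - 0)/500 = 0.015 A
|I_R2| = 0.015 A

Final answer: |I_R2| = 0.015 A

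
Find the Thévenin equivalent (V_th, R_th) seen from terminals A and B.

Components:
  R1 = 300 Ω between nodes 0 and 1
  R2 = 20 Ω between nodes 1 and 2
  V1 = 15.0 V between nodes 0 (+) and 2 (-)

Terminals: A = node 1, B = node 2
Step 1 — V_th is the open-circuit voltage V_A - V_B (nothing connected across the terminals).
Nodal analysis, taking node 2 as the 0 V reference.
Source V1 fixes V_0 = 15 V.
KCL at each unknown node (sum of currents leaving = 0; resistances in Ω):
  Node 1: (V_1 - 15)/300 + (V_1 - 0)/20 = 0
Collecting terms: 0.05333 × V_1 = 0.05  =>  V_1 = 0.9375 V
V_th = V_1 - V_2 = 0.9375 - 0 = 0.9375 V
Step 2 — R_th: zero the source — replace V1 by a short circuit (node 2 merges into node 0) — and find the resistance seen between A (node 1) and B (node 0).
Reduce the network between node 1 (A) and node 0 (B) by series/parallel combination:
  Rp1 = R1 ‖ R2 (parallel, both between nodes 0 and 1) = 1/(1/300 + 1/20) = 18.75 Ω
R_th = 18.75 Ω

Final answer: V_th = 0.9375 V, R_th = 18.75 Ω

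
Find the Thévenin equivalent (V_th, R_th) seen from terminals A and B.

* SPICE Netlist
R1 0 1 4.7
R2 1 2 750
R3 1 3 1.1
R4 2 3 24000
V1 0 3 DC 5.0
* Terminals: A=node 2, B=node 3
Step 1 — V_th is the open-circuit voltage V_A - V_B (nothing connected across the terminals).
Nodal analysis, taking node 3 as the 0 V reference.
Source V1 fixes V_0 = 5 V.
KCL at each unknown node (sum of currents leaving = 0; resistances in Ω):
  Node 1: (V_1 - 5)/4.7 + (V_1 - V_2)/750 + (V_1 - 0)/1.1 = 0
  Node 2: (V_2 - V_1)/750 + (V_2 - 0)/24000 = 0
Collecting terms (coefficients in siemens):
  1.123·V_1 - 0.001333·V_2 = 1.064
  0.001375·V_2 - 0.001333·V_1 = 0
Determinant D = (1.123)(0.001375) - (-0.001333)(-0.001333) = 0.001543
V_1 = [(1.064)(0.001375) - (-0.001333)(0)]/D = 0.9482 V
V_2 = [(1.123)(0) - (1.064)(-0.001333)]/D = 0.9195 V
V_th = V_2 - V_3 = 0.9195 - 0 = 0.9195 V
Step 2 — R_th: zero the source — replace V1 by a short circuit (node 3 merges into node 0) — and find the resistance seen between A (node 2) and B (node 0).
Reduce the network between node 2 (A) and node 0 (B) by series/parallel combination:
  Rp1 = R1 ‖ R3 (parallel, both between nodes 0 and 1) = 1/(1/4.7 + 1/1.1) = 0.8914 Ω
  Rs1 = R2 + Rp1 (series, joined only at node 1) = 750 + 0.8914 = 750.9 Ω
  Rp2 = R4 ‖ Rs1 (parallel, both between nodes 0 and 2) = 1/(1/24000 + 1/750.9) = 728.1 Ω
R_th = 728.1 Ω

Final answer: V_th = 0.9195 V, R_th = 728.1 Ω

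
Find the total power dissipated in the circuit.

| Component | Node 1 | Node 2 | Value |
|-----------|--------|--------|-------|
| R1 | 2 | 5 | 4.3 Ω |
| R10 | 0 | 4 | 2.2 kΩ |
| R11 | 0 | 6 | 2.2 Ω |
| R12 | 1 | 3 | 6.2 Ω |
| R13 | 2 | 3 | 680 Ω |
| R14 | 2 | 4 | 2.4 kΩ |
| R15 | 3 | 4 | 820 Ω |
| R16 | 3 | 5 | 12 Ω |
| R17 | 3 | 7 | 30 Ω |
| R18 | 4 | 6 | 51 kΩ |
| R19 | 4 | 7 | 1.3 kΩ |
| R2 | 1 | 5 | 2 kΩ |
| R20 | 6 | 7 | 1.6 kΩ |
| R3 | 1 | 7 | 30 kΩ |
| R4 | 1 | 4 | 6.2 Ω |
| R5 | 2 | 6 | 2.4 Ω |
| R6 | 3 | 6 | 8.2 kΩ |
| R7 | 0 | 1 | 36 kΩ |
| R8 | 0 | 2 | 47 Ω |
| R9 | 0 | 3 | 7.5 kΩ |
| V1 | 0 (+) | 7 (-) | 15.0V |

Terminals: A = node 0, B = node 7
Nodal analysis, taking node 7 as the 0 V reference.
Source V1 fixes V_0 = 15 V.
KCL at each unknown node (sum of currents leaving = 0; resistances in Ω):
  Node 1: (V_1 - V_5)/2000 + (V_1 - 0)/30000 + (V_1 - V_4)/6.2 + (V_1 - 15)/36000 + (V_1 - V_3)/6.2 = 0
  Node 2: (V_2 - V_5)/4.3 + (V_2 - V_6)/2.4 + (V_2 - 15)/47 + (V_2 - V_3)/680 + (V_2 - V_4)/2400 = 0
  Node 3: (V_3 - V_6)/8200 + (V_3 - 15)/7500 + (V_3 - V_1)/6.2 + (V_3 - V_2)/680 + (V_3 - V_4)/820 + (V_3 - V_5)/12 + (V_3 - 0)/30 = 0
  Node 4: (V_4 - V_1)/6.2 + (V_4 - 15)/2200 + (V_4 - V_2)/2400 + (V_4 - V_3)/820 + (V_4 - V_6)/51000 + (V_4 - 0)/1300 = 0
  Node 5: (V_5 - V_2)/4.3 + (V_5 - V_1)/2000 + (V_5 - V_3)/12 = 0
  Node 6: (V_6 - V_2)/2.4 + (V_6 - V_3)/8200 + (V_6 - 15)/2.2 + (V_6 - V_4)/51000 + (V_6 - 0)/1600 = 0
Collecting terms (coefficients in siemens):
  0.3231·V_1 - 0.1613·V_3 - 0.1613·V_4 - 0.0005·V_5 = 0.0004167
  0.6724·V_2 - 0.001471·V_3 - 0.0004167·V_4 - 0.2326·V_5 - 0.4167·V_6 = 0.3191
  0.2809·V_3 - 0.1613·V_1 - 0.001471·V_2 - 0.00122·V_4 - 0.08333·V_5 - 0.000122·V_6 = 0.002
  0.1642·V_4 - 0.1613·V_1 - 0.0004167·V_2 - 0.00122·V_3 - 0.00001961·V_6 = 0.006818
  0.3164·V_5 - 0.0005·V_1 - 0.2326·V_2 - 0.08333·V_3 = 0
  0.872·V_6 - 0.4167·V_2 - 0.000122·V_3 - 0.00001961·V_4 = 6.818
Solving these 6 simultaneous equations (Gaussian elimination) gives:
  V_1 = 8.965 V, V_2 = 13.72 V, V_3 = 8.968 V, V_4 = 8.952 V
  V_5 = 12.46 V, V_6 = 14.38 V
Power in each resistor, P = (ΔV)²/R:
  P_R1 = (13.72 - 12.46)²/4.3 = 0.3683 W
  P_R2 = (8.965 - 12.46)²/2000 = 0.006102 W
  P_R3 = (8.965 - 0)²/30000 = 0.002679 W
  P_R4 = (8.965 - 8.952)²/6.2 = 0.00002549 W
  P_R5 = (13.72 - 14.38)²/2.4 = 0.1806 W
  P_R6 = (8.968 - 14.38)²/8200 = 0.003566 W
  P_R7 = (15 - 8.965)²/36000 = 0.001012 W
  P_R8 = (15 - 13.72)²/47 = 0.03504 W
  P_R9 = (15 - 8.968)²/7500 = 0.004852 W
  P_R10 = (15 - 8.952)²/2200 = 0.01662 W
  P_R11 = (15 - 14.38)²/2.2 = 0.1775 W
  P_R12 = (8.965 - 8.968)²/6.2 = 0.000001053 W
  P_R13 = (13.72 - 8.968)²/680 = 0.03317 W
  P_R14 = (13.72 - 8.952)²/2400 = 0.009458 W
  P_R15 = (8.968 - 8.952)²/820 = 0.000000279 W
  P_R16 = (8.968 - 12.46)²/12 = 1.015 W
  P_R17 = (8.968 - 0)²/30 = 2.681 W
  P_R18 = (8.952 - 14.38)²/51000 = 0.0005766 W
  P_R19 = (8.952 - 0)²/1300 = 0.06165 W
  P_R20 = (14.38 - 0)²/1600 = 0.1292 W
P_total = P_R1 + P_R2 + P_R3 + P_R4 + P_R5 + P_R6 + P_R7 + P_R8 + P_R9 + P_R10 + P_R11 + P_R12 + P_R13 + P_R14 + P_R15 + P_R16 + P_R17 + P_R18 + P_R19 + P_R20 = 4.726 W

Final answer: 4.726 W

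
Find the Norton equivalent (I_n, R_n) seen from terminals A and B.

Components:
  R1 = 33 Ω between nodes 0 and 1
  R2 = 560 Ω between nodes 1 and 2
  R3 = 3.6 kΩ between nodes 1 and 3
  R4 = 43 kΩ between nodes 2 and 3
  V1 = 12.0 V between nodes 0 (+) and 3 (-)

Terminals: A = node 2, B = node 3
Find the Thévenin equivalent first; then I_n = V_th/R_th and R_n = R_th.
Step 1 — V_th is the open-circuit voltage V_A - V_B (nothing connected across the terminals).
Nodal analysis, taking node 3 as the 0 V reference.
Source V1 fixes V_0 = 12 V.
KCL at each unknown node (sum of currents leaving = 0; resistances in Ω):
  Node 1: (V_1 - 12)/33 + (V_1 - V_2)/560 + (V_1 - 0)/3600 = 0
  Node 2: (V_2 - V_1)/560 + (V_2 - 0)/43000 = 0
Collecting terms (coefficients in siemens):
  0.03237·V_1 - 0.001786·V_2 = 0.3636
  0.001809·V_2 - 0.001786·V_1 = 0
Determinant D = (0.03237)(0.001809) - (-0.001786)(-0.001786) = 0.00005536
V_1 = [(0.3636)(0.001809) - (-0.001786)(0)]/D = 11.88 V
V_2 = [(0.03237)(0) - (0.3636)(-0.001786)]/D = 11.73 V
V_th = V_2 - V_3 = 11.73 - 0 = 11.73 V
Step 2 — R_th: zero the source — replace V1 by a short circuit (node 3 merges into node 0) — and find the resistance seen between A (node 2) and B (node 0).
Reduce the network between node 2 (A) and node 0 (B) by series/parallel combination:
  Rp1 = R1 ‖ R3 (parallel, both between nodes 0 and 1) = 1/(1/33 + 1/3600) = 32.7 Ω
  Rs1 = R2 + Rp1 (series, joined only at node 1) = 560 + 32.7 = 592.7 Ω
  Rp2 = R4 ‖ Rs1 (parallel, both between nodes 0 and 2) = 1/(1/43000 + 1/592.7) = 584.6 Ω
R_th = 584.6 Ω
I_n = V_th/R_th = 11.73/584.6 = 0.02006 A, and R_n = R_th = 584.6 Ω

Final answer: I_n = 0.02006 A, R_n = 584.6 Ω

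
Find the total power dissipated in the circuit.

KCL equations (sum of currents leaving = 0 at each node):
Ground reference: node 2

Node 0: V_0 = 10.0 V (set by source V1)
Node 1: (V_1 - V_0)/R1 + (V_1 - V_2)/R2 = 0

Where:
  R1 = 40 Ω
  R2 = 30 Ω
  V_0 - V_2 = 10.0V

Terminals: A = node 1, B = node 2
Nodal analysis, taking node 2 as the 0 V reference.
Source V1 fixes V_0 = 10 V.
KCL at each unknown node (sum of currents leaving = 0; resistances in Ω):
  Node 1: (V_1 - 10)/40 + (V_1 - 0)/30 = 0
Collecting terms: 0.05833 × V_1 = 0.25  =>  V_1 = 4.286 V
Power in each resistor, P = (ΔV)²/R:
  P_R1 = (10 - 4.286)²/40 = 0.8163 W
  P_R2 = (4.286 - 0)²/30 = 0.6122 W
P_total = P_R1 + P_R2 = 1.429 W

Final answer: 1.429 W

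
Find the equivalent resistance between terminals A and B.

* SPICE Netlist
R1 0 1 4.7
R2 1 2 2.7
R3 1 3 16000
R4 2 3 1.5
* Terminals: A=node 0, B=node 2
Reduce the network between node 0 (A) and node 2 (B) by series/parallel combination:
  Rs1 = R3 + R4 (series, joined only at node 3) = 16000 + 1.5 = 16000 Ω
  Rp1 = R2 ‖ Rs1 (parallel, both between nodes 1 and 2) = 1/(1/2.7 + 1/16000) = 2.7 Ω
  Rs2 = R1 + Rp1 (series, joined only at node 1) = 4.7 + 2.7 = 7.4 Ω
R_eq = 7.4 Ω

Final answer: 7.4 Ω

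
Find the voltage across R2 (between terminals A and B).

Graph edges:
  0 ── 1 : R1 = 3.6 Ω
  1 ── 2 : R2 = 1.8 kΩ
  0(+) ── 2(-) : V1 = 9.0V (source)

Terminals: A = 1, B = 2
R1 and R2 are in series across V1 (node 0 → node 1 → node 2), and the output A–B is taken across R2, so this is a voltage divider.
Series current: I = V1/(R1 + R2) = 9/(3.6 + 1800) = 9/1804 = 0.00499 A
V_R2 = I × R2 = V1 × R2/(R1 + R2) = 9 × 1800/1804 = 8.982 V

Final answer: 8.982 V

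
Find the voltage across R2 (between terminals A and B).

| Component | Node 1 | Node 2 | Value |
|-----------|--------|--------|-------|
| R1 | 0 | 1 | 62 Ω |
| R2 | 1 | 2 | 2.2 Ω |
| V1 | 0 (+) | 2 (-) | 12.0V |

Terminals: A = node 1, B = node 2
R1 and R2 are in series across V1 (node 0 → node 1 → node 2), and the output A–B is taken across R2, so this is a voltage divider.
Series current: I = V1/(R1 + R2) = 12/(62 + 2.2) = 12/64.2 = 0.1869 A
V_R2 = I × R2 = V1 × R2/(R1 + R2) = 12 × 2.2/64.2 = 0.4112 V

Final answer: 0.4112 V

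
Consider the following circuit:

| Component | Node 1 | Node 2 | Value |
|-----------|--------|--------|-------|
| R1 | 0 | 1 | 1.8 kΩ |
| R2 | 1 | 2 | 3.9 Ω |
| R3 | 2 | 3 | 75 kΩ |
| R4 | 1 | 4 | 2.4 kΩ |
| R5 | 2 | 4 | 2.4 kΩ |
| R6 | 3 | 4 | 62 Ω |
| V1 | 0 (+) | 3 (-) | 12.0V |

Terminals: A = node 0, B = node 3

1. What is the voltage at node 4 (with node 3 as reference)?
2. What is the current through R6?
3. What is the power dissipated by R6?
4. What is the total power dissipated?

Nodal analysis, taking node 3 as the 0 V reference.
Source V1 fixes V_0 = 12 V.
KCL at each unknown node (sum of currents leaving = 0; resistances in Ω):
  Node 1: (V_1 - 12)/1800 + (V_1 - V_2)/3.9 + (V_1 - V_4)/2400 = 0
  Node 2: (V_2 - V_1)/3.9 + (V_2 - 0)/75000 + (V_2 - V_4)/2400 = 0
  Node 4: (V_4 - V_1)/2400 + (V_4 - V_2)/2400 + (V_4 - 0)/62 = 0
Collecting terms (coefficients in siemens):
  0.2574·V_1 - 0.2564·V_2 - 0.0004167·V_4 = 0.006667
  0.2568·V_2 - 0.2564·V_1 - 0.0004167·V_4 = 0
  0.01696·V_4 - 0.0004167·V_1 - 0.0004167·V_2 = 0
Solving these 3 simultaneous equations (Gaussian elimination) gives:
  V_1 = 4.9 V, V_2 = 4.892 V, V_4 = 0.2405 V
Part 1:
  Read off the nodal solution: V_4 = 0.2405 V
Part 2:
  I_R6 = (V_3 - V_4)/R6 = (0 - 0.2405)/62 = -0.003879 A
  Magnitude: I_R6 = 0.003879 A
Part 3:
  I_R6 = (V_3 - V_4)/R6 = (0 - 0.2405)/62 = -0.003879 A
  P_R6 = I_R6² × R6 = (-0.003879)² × 62 = 0.0009331 W
Part 4:
  Power in each resistor, P = (ΔV)²/R:
    P_R1 = (12 - 4.9)²/1800 = 0.02801 W
    P_R2 = (4.9 - 4.892)²/3.9 = 0.00001565 W
    P_R3 = (4.892 - 0)²/75000 = 0.0003191 W
    P_R4 = (4.9 - 0.2405)²/2400 = 0.009045 W
    P_R5 = (4.892 - 0.2405)²/2400 = 0.009015 W
    P_R6 = (0 - 0.2405)²/62 = 0.0009331 W
  P_total = P_R1 + P_R2 + P_R3 + P_R4 + P_R5 + P_R6 = 0.04734 W

Final answers:
1. V_4 = 0.2405 V
2. I_R6 = 0.003879 A
3. P_R6 = 0.0009331 W
4. P_total = 0.04734 W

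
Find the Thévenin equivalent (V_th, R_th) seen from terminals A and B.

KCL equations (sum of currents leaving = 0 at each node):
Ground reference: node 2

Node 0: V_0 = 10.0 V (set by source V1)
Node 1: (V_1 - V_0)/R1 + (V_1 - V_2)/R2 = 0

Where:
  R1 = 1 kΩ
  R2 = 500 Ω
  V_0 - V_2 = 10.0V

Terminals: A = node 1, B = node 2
Step 1 — V_th is the open-circuit voltage V_A - V_B (nothing connected across the terminals).
Nodal analysis, taking node 2 as the 0 V reference.
Source V1 fixes V_0 = 10 V.
KCL at each unknown node (sum of currents leaving = 0; resistances in Ω):
  Node 1: (V_1 - 10)/1000 + (V_1 - 0)/500 = 0
Collecting terms: 0.003 × V_1 = 0.01  =>  V_1 = 3.333 V
V_th = V_1 - V_2 = 3.333 - 0 = 3.333 V
Step 2 — R_th: zero the source — replace V1 by a short circuit (node 2 merges into node 0) — and find the resistance seen between A (node 1) and B (node 0).
Reduce the network between node 1 (A) and node 0 (B) by series/parallel combination:
  Rp1 = R1 ‖ R2 (parallel, both between nodes 0 and 1) = 1/(1/1000 + 1/500) = 333.3 Ω
R_th = 333.3 Ω

Final answer: V_th = 3.333 V, R_th = 333.3 Ω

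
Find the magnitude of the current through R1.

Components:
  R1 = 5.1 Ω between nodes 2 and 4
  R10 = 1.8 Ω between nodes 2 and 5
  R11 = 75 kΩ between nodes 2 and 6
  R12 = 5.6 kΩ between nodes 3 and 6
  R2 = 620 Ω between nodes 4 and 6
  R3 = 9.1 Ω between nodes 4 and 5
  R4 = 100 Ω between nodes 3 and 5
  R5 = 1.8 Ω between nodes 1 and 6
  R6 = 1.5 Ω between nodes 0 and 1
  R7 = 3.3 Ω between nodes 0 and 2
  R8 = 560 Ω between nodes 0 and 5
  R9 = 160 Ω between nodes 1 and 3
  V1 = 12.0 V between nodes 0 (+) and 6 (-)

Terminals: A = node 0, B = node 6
Nodal analysis, taking node 6 as the 0 V reference.
Source V1 fixes V_0 = 12 V.
KCL at each unknown node (sum of currents leaving = 0; resistances in Ω):
  Node 1: (V_1 - 0)/1.8 + (V_1 - 12)/1.5 + (V_1 - V_3)/160 = 0
  Node 2: (V_2 - V_4)/5.1 + (V_2 - 12)/3.3 + (V_2 - V_5)/1.8 + (V_2 - 0)/75000 = 0
  Node 3: (V_3 - V_5)/100 + (V_3 - V_1)/160 + (V_3 - 0)/5600 = 0
  Node 4: (V_4 - V_2)/5.1 + (V_4 - 0)/620 + (V_4 - V_5)/9.1 = 0
  Node 5: (V_5 - V_4)/9.1 + (V_5 - V_3)/100 + (V_5 - 12)/560 + (V_5 - V_2)/1.8 = 0
Collecting terms (coefficients in siemens):
  1.228·V_1 - 0.00625·V_3 = 8
  1.055·V_2 - 0.1961·V_4 - 0.5556·V_5 = 3.636
  0.01643·V_3 - 0.00625·V_1 - 0.01·V_5 = 0
  0.3076·V_4 - 0.1961·V_2 - 0.1099·V_5 = 0
  0.6772·V_5 - 0.5556·V_2 - 0.01·V_3 - 0.1099·V_4 = 0.02143
Solving these 5 simultaneous equations (Gaussian elimination) gives:
  V_1 = 6.561 V, V_2 = 11.87 V, V_3 = 9.693 V, V_4 = 11.79 V
  V_5 = 11.82 V
I_R1 = (V_2 - V_4)/R1 = (11.87 - 11.79)/5.1 = 0.01531 A
|I_R1| = 0.01531 A

Final answer: |I_R1| = 0.01531 A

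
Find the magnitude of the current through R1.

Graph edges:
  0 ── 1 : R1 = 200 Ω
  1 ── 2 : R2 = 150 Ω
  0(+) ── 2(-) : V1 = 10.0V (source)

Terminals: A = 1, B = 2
Nodal analysis, taking node 2 as the 0 V reference.
Source V1 fixes V_0 = 10 V.
KCL at each unknown node (sum of currents leaving = 0; resistances in Ω):
  Node 1: (V_1 - 10)/200 + (V_1 - 0)/150 = 0
Collecting terms: 0.01167 × V_1 = 0.05  =>  V_1 = 4.286 V
I_R1 = (V_0 - V_1)/R1 = (10 - 4.286)/200 = 0.02857 A
|I_R1| = 0.02857 A

Final answer: |I_R1| = 0.02857 A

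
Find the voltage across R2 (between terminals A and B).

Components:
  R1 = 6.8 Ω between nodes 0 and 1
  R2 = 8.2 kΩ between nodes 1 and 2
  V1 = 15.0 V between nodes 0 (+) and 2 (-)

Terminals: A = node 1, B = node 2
R1 and R2 are in series across V1 (node 0 → node 1 → node 2), and the output A–B is taken across R2, so this is a voltage divider.
Series current: I = V1/(R1 + R2) = 15/(6.8 + 8200) = 15/8207 = 0.001828 A
V_R2 = I × R2 = V1 × R2/(R1 + R2) = 15 × 8200/8207 = 14.99 V

Final answer: 14.99 V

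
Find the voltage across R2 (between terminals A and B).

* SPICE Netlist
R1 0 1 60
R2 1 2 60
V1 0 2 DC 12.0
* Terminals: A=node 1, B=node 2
R1 and R2 are in series across V1 (node 0 → node 1 → node 2), and the output A–B is taken across R2, so this is a voltage divider.
Series current: I = V1/(R1 + R2) = 12/(60 + 60) = 12/120 = 0.1 A
V_R2 = I × R2 = V1 × R2/(R1 + R2) = 12 × 60/120 = 6 V

Final answer: 6 V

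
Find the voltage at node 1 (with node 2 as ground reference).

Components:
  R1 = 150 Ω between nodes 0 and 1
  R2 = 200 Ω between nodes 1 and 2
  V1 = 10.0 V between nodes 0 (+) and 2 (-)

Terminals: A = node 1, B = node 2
Nodal analysis, taking node 2 as the 0 V reference.
Source V1 fixes V_0 = 10 V.
KCL at each unknown node (sum of currents leaving = 0; resistances in Ω):
  Node 1: (V_1 - 10)/150 + (V_1 - 0)/200 = 0
Collecting terms: 0.01167 × V_1 = 0.06667  =>  V_1 = 5.714 V
The requested potential is V_1 = 5.714 V.

Final answer: V_1 = 5.714 V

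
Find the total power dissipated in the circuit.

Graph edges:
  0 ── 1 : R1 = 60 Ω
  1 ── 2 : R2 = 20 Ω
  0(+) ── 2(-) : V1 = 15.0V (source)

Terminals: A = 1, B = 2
Nodal analysis, taking node 2 as the 0 V reference.
Source V1 fixes V_0 = 15 V.
KCL at each unknown node (sum of currents leaving = 0; resistances in Ω):
  Node 1: (V_1 - 15)/60 + (V_1 - 0)/20 = 0
Collecting terms: 0.06667 × V_1 = 0.25  =>  V_1 = 3.75 V
Power in each resistor, P = (ΔV)²/R:
  P_R1 = (15 - 3.75)²/60 = 2.109 W
  P_R2 = (3.75 - 0)²/20 = 0.7031 W
P_total = P_R1 + P_R2 = 2.812 W

Final answer: 2.812 W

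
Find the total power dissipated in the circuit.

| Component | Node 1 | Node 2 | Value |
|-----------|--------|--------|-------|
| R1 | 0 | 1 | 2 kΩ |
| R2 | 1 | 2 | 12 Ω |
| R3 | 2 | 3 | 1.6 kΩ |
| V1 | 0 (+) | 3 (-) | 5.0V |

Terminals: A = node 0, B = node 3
Nodal analysis, taking node 3 as the 0 V reference.
Source V1 fixes V_0 = 5 V.
KCL at each unknown node (sum of currents leaving = 0; resistances in Ω):
  Node 1: (V_1 - 5)/2000 + (V_1 - V_2)/12 = 0
  Node 2: (V_2 - V_1)/12 + (V_2 - 0)/1600 = 0
Collecting terms (coefficients in siemens):
  0.08383·V_1 - 0.08333·V_2 = 0.0025
  0.08396·V_2 - 0.08333·V_1 = 0
Determinant D = (0.08383)(0.08396) - (-0.08333)(-0.08333) = 0.00009406
V_1 = [(0.0025)(0.08396) - (-0.08333)(0)]/D = 2.231 V
V_2 = [(0.08383)(0) - (0.0025)(-0.08333)]/D = 2.215 V
Power in each resistor, P = (ΔV)²/R:
  P_R1 = (5 - 2.231)²/2000 = 0.003832 W
  P_R2 = (2.231 - 2.215)²/12 = 0.00002299 W
  P_R3 = (2.215 - 0)²/1600 = 0.003066 W
P_total = P_R1 + P_R2 + P_R3 = 0.006921 W

Final answer: 0.006921 W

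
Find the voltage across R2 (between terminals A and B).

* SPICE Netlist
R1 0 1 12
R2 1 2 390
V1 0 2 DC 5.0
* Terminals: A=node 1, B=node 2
R1 and R2 are in series across V1 (node 0 → node 1 → node 2), and the output A–B is taken across R2, so this is a voltage divider.
Series current: I = V1/(R1 + R2) = 5/(12 + 390) = 5/402 = 0.01244 A
V_R2 = I × R2 = V1 × R2/(R1 + R2) = 5 × 390/402 = 4.851 V

Final answer: 4.851 V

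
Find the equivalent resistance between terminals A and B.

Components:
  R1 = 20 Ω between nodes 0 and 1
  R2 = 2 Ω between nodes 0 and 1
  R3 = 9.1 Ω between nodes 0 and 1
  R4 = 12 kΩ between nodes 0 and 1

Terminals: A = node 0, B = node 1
Reduce the network between node 0 (A) and node 1 (B) by series/parallel combination:
  Rp1 = R1 ‖ R2 ‖ R3 ‖ R4 (parallel, all between nodes 0 and 1) = 1/(1/20 + 1/2 + 1/9.1 + 1/12000) = 1.515 Ω
R_eq = 1.515 Ω

Final answer: 1.515 Ω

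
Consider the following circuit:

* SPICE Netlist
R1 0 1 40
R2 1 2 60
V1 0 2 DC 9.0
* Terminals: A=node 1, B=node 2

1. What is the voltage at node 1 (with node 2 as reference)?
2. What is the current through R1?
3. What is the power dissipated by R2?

Nodal analysis, taking node 2 as the 0 V reference.
Source V1 fixes V_0 = 9 V.
KCL at each unknown node (sum of currents leaving = 0; resistances in Ω):
  Node 1: (V_1 - 9)/40 + (V_1 - 0)/60 = 0
Collecting terms: 0.04167 × V_1 = 0.225  =>  V_1 = 5.4 V
Part 1:
  Read off the nodal solution: V_1 = 5.4 V
Part 2:
  I_R1 = (V_0 - V_1)/R1 = (9 - 5.4)/40 = 0.09 A
  Magnitude: I_R1 = 0.09 A
Part 3:
  I_R2 = (V_1 - V_2)/R2 = (5.4 - 0)/60 = 0.09 A
  P_R2 = I_R2² × R2 = (0.09)² × 60 = 0.486 W

Final answers:
1. V_1 = 5.4 V
2. I_R1 = 0.09 A
3. P_R2 = 0.486 W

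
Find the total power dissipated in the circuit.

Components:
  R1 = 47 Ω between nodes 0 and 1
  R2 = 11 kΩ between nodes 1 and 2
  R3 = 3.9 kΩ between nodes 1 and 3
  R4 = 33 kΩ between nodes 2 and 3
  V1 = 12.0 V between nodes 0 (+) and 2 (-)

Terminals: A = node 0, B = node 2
Nodal analysis, taking node 2 as the 0 V reference.
Source V1 fixes V_0 = 12 V.
KCL at each unknown node (sum of currents leaving = 0; resistances in Ω):
  Node 1: (V_1 - 12)/47 + (V_1 - 0)/11000 + (V_1 - V_3)/3900 = 0
  Node 3: (V_3 - V_1)/3900 + (V_3 - 0)/33000 = 0
Collecting terms (coefficients in siemens):
  0.02162·V_1 - 0.0002564·V_3 = 0.2553
  0.0002867·V_3 - 0.0002564·V_1 = 0
Determinant D = (0.02162)(0.0002867) - (-0.0002564)(-0.0002564) = 0.000006134
V_1 = [(0.2553)(0.0002867) - (-0.0002564)(0)]/D = 11.93 V
V_3 = [(0.02162)(0) - (0.2553)(-0.0002564)]/D = 10.67 V
Power in each resistor, P = (ΔV)²/R:
  P_R1 = (12 - 11.93)²/47 = 0.00009322 W
  P_R2 = (11.93 - 0)²/11000 = 0.01295 W
  P_R3 = (11.93 - 10.67)²/3900 = 0.0004079 W
  P_R4 = (0 - 10.67)²/33000 = 0.003452 W
P_total = P_R1 + P_R2 + P_R3 + P_R4 = 0.0169 W

Final answer: 0.0169 W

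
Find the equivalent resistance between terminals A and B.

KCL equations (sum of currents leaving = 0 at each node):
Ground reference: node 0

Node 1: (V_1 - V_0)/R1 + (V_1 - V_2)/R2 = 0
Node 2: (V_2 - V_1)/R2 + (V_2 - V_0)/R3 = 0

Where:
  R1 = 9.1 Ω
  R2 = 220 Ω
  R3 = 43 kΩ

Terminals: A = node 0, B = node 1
Reduce the network between node 0 (A) and node 1 (B) by series/parallel combination:
  Rs1 = R3 + R2 (series, joined only at node 2) = 43000 + 220 = 43220 Ω
  Rp1 = R1 ‖ Rs1 (parallel, both between nodes 0 and 1) = 1/(1/9.1 + 1/43220) = 9.098 Ω
R_eq = 9.098 Ω

Final answer: 9.098 Ω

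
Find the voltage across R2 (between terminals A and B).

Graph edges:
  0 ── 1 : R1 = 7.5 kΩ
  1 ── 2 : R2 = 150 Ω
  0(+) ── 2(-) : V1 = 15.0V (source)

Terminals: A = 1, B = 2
R1 and R2 are in series across V1 (node 0 → node 1 → node 2), and the output A–B is taken across R2, so this is a voltage divider.
Series current: I = V1/(R1 + R2) = 15/(7500 + 150) = 15/7650 = 0.001961 A
V_R2 = I × R2 = V1 × R2/(R1 + R2) = 15 × 150/7650 = 0.2941 V

Final answer: 0.2941 V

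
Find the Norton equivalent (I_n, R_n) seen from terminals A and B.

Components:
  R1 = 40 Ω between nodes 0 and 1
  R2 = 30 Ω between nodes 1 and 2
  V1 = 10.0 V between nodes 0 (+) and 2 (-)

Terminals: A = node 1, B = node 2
Find the Thévenin equivalent first; then I_n = V_th/R_th and R_n = R_th.
Step 1 — V_th is the open-circuit voltage V_A - V_B (nothing connected across the terminals).
Nodal analysis, taking node 2 as the 0 V reference.
Source V1 fixes V_0 = 10 V.
KCL at each unknown node (sum of currents leaving = 0; resistances in Ω):
  Node 1: (V_1 - 10)/40 + (V_1 - 0)/30 = 0
Collecting terms: 0.05833 × V_1 = 0.25  =>  V_1 = 4.286 V
V_th = V_1 - V_2 = 4.286 - 0 = 4.286 V
Step 2 — R_th: zero the source — replace V1 by a short circuit (node 2 merges into node 0) — and find the resistance seen between A (node 1) and B (node 0).
Reduce the network between node 1 (A) and node 0 (B) by series/parallel combination:
  Rp1 = R1 ‖ R2 (parallel, both between nodes 0 and 1) = 1/(1/40 + 1/30) = 17.14 Ω
R_th = 17.14 Ω
I_n = V_th/R_th = 4.286/17.14 = 0.25 A, and R_n = R_th = 17.14 Ω

Final answer: I_n = 0.25 A, R_n = 17.14 Ω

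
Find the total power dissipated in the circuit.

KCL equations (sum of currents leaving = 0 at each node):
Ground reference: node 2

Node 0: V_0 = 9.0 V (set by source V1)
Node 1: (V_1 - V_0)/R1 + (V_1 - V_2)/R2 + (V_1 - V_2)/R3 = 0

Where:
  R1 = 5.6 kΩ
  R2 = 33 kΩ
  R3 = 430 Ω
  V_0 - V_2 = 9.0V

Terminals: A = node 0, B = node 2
Nodal analysis, taking node 2 as the 0 V reference.
Source V1 fixes V_0 = 9 V.
KCL at each unknown node (sum of currents leaving = 0; resistances in Ω):
  Node 1: (V_1 - 9)/5600 + (V_1 - 0)/33000 + (V_1 - 0)/430 = 0
Collecting terms: 0.002534 × V_1 = 0.001607  =>  V_1 = 0.6341 V
Power in each resistor, P = (ΔV)²/R:
  P_R1 = (9 - 0.6341)²/5600 = 0.0125 W
  P_R2 = (0.6341 - 0)²/33000 = 0.00001219 W
  P_R3 = (0.6341 - 0)²/430 = 0.0009351 W
P_total = P_R1 + P_R2 + P_R3 = 0.01345 W

Final answer: 0.01345 W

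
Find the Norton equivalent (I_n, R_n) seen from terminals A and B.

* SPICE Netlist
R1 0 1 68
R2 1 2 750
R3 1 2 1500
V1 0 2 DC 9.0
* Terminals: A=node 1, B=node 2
Find the Thévenin equivalent first; then I_n = V_th/R_th and R_n = R_th.
Step 1 — V_th is the open-circuit voltage V_A - V_B (nothing connected across the terminals).
Nodal analysis, taking node 2 as the 0 V reference.
Source V1 fixes V_0 = 9 V.
KCL at each unknown node (sum of currents leaving = 0; resistances in Ω):
  Node 1: (V_1 - 9)/68 + (V_1 - 0)/750 + (V_1 - 0)/1500 = 0
Collecting terms: 0.01671 × V_1 = 0.1324  =>  V_1 = 7.923 V
V_th = V_1 - V_2 = 7.923 - 0 = 7.923 V
Step 2 — R_th: zero the source — replace V1 by a short circuit (node 2 merges into node 0) — and find the resistance seen between A (node 1) and B (node 0).
Reduce the network between node 1 (A) and node 0 (B) by series/parallel combination:
  Rp1 = R1 ‖ R2 ‖ R3 (parallel, all between nodes 0 and 1) = 1/(1/68 + 1/750 + 1/1500) = 59.86 Ω
R_th = 59.86 Ω
I_n = V_th/R_th = 7.923/59.86 = 0.1324 A, and R_n = R_th = 59.86 Ω

Final answer: I_n = 0.1324 A, R_n = 59.86 Ω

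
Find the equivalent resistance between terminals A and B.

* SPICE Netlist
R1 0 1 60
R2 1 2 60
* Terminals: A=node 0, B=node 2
Reduce the network between node 0 (A) and node 2 (B) by series/parallel combination:
  Rs1 = R1 + R2 (series, joined only at node 1) = 60 + 60 = 120 Ω
R_eq = 120 Ω

Final answer: 120 Ω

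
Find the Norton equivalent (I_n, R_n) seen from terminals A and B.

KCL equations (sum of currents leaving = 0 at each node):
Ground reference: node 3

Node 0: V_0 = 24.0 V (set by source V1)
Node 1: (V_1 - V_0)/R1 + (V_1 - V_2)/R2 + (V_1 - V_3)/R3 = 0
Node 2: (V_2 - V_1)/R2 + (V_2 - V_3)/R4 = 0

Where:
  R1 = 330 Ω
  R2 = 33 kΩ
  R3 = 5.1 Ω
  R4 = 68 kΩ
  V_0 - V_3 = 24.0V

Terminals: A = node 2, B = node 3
Find the Thévenin equivalent first; then I_n = V_th/R_th and R_n = R_th.
Step 1 — V_th is the open-circuit voltage V_A - V_B (nothing connected across the terminals).
Nodal analysis, taking node 3 as the 0 V reference.
Source V1 fixes V_0 = 24 V.
KCL at each unknown node (sum of currents leaving = 0; resistances in Ω):
  Node 1: (V_1 - 24)/330 + (V_1 - V_2)/33000 + (V_1 - 0)/5.1 = 0
  Node 2: (V_2 - V_1)/33000 + (V_2 - 0)/68000 = 0
Collecting terms (coefficients in siemens):
  0.1991·V_1 - 0.0000303·V_2 = 0.07273
  0.00004501·V_2 - 0.0000303·V_1 = 0
Determinant D = (0.1991)(0.00004501) - (-0.0000303)(-0.0000303) = 0.000008962
V_1 = [(0.07273)(0.00004501) - (-0.0000303)(0)]/D = 0.3652 V
V_2 = [(0.1991)(0) - (0.07273)(-0.0000303)]/D = 0.2459 V
V_th = V_2 - V_3 = 0.2459 - 0 = 0.2459 V
Step 2 — R_th: zero the source — replace V1 by a short circuit (node 3 merges into node 0) — and find the resistance seen between A (node 2) and B (node 0).
Reduce the network between node 2 (A) and node 0 (B) by series/parallel combination:
  Rp1 = R1 ‖ R3 (parallel, both between nodes 0 and 1) = 1/(1/330 + 1/5.1) = 5.022 Ω
  Rs1 = R2 + Rp1 (series, joined only at node 1) = 33000 + 5.022 = 33010 Ω
  Rp2 = R4 ‖ Rs1 (parallel, both between nodes 0 and 2) = 1/(1/68000 + 1/33010) = 22220 Ω
R_th = 22.22 kΩ
I_n = V_th/R_th = 0.2459/22220 = 0.00001107 A, and R_n = R_th = 22.22 kΩ

Final answer: I_n = 1.107e-05 A, R_n = 22.22 kΩ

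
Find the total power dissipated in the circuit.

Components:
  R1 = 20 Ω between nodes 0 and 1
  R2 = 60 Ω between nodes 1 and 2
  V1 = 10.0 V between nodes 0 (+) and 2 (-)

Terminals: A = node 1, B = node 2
Nodal analysis, taking node 2 as the 0 V reference.
Source V1 fixes V_0 = 10 V.
KCL at each unknown node (sum of currents leaving = 0; resistances in Ω):
  Node 1: (V_1 - 10)/20 + (V_1 - 0)/60 = 0
Collecting terms: 0.06667 × V_1 = 0.5  =>  V_1 = 7.5 V
Power in each resistor, P = (ΔV)²/R:
  P_R1 = (10 - 7.5)²/20 = 0.3125 W
  P_R2 = (7.5 - 0)²/60 = 0.9375 W
P_total = P_R1 + P_R2 = 1.25 W

Final answer: 1.25 W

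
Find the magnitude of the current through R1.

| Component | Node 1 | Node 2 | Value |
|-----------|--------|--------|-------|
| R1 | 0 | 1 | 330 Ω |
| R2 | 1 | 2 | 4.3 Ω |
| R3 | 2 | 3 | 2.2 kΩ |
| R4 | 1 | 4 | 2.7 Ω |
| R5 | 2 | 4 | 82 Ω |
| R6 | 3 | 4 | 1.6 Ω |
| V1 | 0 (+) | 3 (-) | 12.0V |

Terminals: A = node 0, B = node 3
Nodal analysis, taking node 3 as the 0 V reference.
Source V1 fixes V_0 = 12 V.
KCL at each unknown node (sum of currents leaving = 0; resistances in Ω):
  Node 1: (V_1 - 12)/330 + (V_1 - V_2)/4.3 + (V_1 - V_4)/2.7 = 0
  Node 2: (V_2 - V_1)/4.3 + (V_2 - 0)/2200 + (V_2 - V_4)/82 = 0
  Node 4: (V_4 - V_1)/2.7 + (V_4 - V_2)/82 + (V_4 - 0)/1.6 = 0
Collecting terms (coefficients in siemens):
  0.606·V_1 - 0.2326·V_2 - 0.3704·V_4 = 0.03636
  0.2452·V_2 - 0.2326·V_1 - 0.0122·V_4 = 0
  1.008·V_4 - 0.3704·V_1 - 0.0122·V_2 = 0
Solving these 3 simultaneous equations (Gaussian elimination) gives:
  V_1 = 0.1512 V, V_2 = 0.1462 V, V_4 = 0.05734 V
I_R1 = (V_0 - V_1)/R1 = (12 - 0.1512)/330 = 0.03591 A
|I_R1| = 0.03591 A

Final answer: |I_R1| = 0.03591 A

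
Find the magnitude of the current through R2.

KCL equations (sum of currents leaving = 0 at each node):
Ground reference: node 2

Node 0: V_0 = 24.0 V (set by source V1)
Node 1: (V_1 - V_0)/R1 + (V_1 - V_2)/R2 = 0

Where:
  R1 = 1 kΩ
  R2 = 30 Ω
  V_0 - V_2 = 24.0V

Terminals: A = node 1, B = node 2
Nodal analysis, taking node 2 as the 0 V reference.
Source V1 fixes V_0 = 24 V.
KCL at each unknown node (sum of currents leaving = 0; resistances in Ω):
  Node 1: (V_1 - 24)/1000 + (V_1 - 0)/30 = 0
Collecting terms: 0.03433 × V_1 = 0.024  =>  V_1 = 0.699 V
I_R2 = (V_1 - V_2)/R2 = (0.699 - 0)/30 = 0.0233 A
|I_R2| = 0.0233 A

Final answer: |I_R2| = 0.0233 A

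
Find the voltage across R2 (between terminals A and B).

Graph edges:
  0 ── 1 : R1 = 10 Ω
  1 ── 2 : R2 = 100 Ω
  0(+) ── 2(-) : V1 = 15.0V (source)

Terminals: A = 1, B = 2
R1 and R2 are in series across V1 (node 0 → node 1 → node 2), and the output A–B is taken across R2, so this is a voltage divider.
Series current: I = V1/(R1 + R2) = 15/(10 + 100) = 15/110 = 0.1364 A
V_R2 = I × R2 = V1 × R2/(R1 + R2) = 15 × 100/110 = 13.64 V

Final answer: 13.64 V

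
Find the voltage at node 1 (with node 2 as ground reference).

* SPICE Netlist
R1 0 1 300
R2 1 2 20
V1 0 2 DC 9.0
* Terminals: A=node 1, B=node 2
Nodal analysis, taking node 2 as the 0 V reference.
Source V1 fixes V_0 = 9 V.
KCL at each unknown node (sum of currents leaving = 0; resistances in Ω):
  Node 1: (V_1 - 9)/300 + (V_1 - 0)/20 = 0
Collecting terms: 0.05333 × V_1 = 0.03  =>  V_1 = 0.5625 V
The requested potential is V_1 = 0.5625 V.

Final answer: V_1 = 0.5625 V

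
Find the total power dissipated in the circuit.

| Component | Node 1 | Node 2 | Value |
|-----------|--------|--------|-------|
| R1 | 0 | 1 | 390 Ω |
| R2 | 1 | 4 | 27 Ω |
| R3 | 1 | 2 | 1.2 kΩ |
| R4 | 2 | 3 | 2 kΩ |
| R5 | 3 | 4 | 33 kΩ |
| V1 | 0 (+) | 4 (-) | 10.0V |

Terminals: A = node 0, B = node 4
Nodal analysis, taking node 4 as the 0 V reference.
Source V1 fixes V_0 = 10 V.
KCL at each unknown node (sum of currents leaving = 0; resistances in Ω):
  Node 1: (V_1 - 10)/390 + (V_1 - 0)/27 + (V_1 - V_2)/1200 = 0
  Node 2: (V_2 - V_1)/1200 + (V_2 - V_3)/2000 = 0
  Node 3: (V_3 - V_2)/2000 + (V_3 - 0)/33000 = 0
Collecting terms (coefficients in siemens):
  0.04043·V_1 - 0.0008333·V_2 = 0.02564
  0.001333·V_2 - 0.0008333·V_1 - 0.0005·V_3 = 0
  0.0005303·V_3 - 0.0005·V_2 = 0
Solving these 3 simultaneous equations (Gaussian elimination) gives:
  V_1 = 0.647 V, V_2 = 0.6256 V, V_3 = 0.5898 V
Power in each resistor, P = (ΔV)²/R:
  P_R1 = (10 - 0.647)²/390 = 0.2243 W
  P_R2 = (0.647 - 0)²/27 = 0.01551 W
  P_R3 = (0.647 - 0.6256)²/1200 = 0.0000003834 W
  P_R4 = (0.6256 - 0.5898)²/2000 = 0.0000006389 W
  P_R5 = (0.5898 - 0)²/33000 = 0.00001054 W
P_total = P_R1 + P_R2 + P_R3 + P_R4 + P_R5 = 0.2398 W

Final answer: 0.2398 W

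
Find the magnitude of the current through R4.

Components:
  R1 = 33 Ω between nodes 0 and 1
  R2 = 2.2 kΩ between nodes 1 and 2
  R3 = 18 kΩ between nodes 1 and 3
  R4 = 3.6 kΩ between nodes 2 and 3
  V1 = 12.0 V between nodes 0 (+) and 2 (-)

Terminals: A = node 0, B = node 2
Nodal analysis, taking node 2 as the 0 V reference.
Source V1 fixes V_0 = 12 V.
KCL at each unknown node (sum of currents leaving = 0; resistances in Ω):
  Node 1: (V_1 - 12)/33 + (V_1 - 0)/2200 + (V_1 - V_3)/18000 = 0
  Node 3: (V_3 - V_1)/18000 + (V_3 - 0)/3600 = 0
Collecting terms (coefficients in siemens):
  0.03081·V_1 - 0.00005556·V_3 = 0.3636
  0.0003333·V_3 - 0.00005556·V_1 = 0
Determinant D = (0.03081)(0.0003333) - (-0.00005556)(-0.00005556) = 0.00001027
V_1 = [(0.3636)(0.0003333) - (-0.00005556)(0)]/D = 11.8 V
V_3 = [(0.03081)(0) - (0.3636)(-0.00005556)]/D = 1.967 V
I_R4 = (V_2 - V_3)/R4 = (0 - 1.967)/3600 = -0.0005465 A
|I_R4| = 0.0005465 A

Final answer: |I_R4| = 0.0005465 A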